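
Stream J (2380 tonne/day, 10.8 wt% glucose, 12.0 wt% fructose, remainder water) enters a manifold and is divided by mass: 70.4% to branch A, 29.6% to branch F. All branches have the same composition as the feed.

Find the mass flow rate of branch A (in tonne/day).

Branch A flow = 0.704×2380 = 1675.5 tonne/day.

1676 tonne/day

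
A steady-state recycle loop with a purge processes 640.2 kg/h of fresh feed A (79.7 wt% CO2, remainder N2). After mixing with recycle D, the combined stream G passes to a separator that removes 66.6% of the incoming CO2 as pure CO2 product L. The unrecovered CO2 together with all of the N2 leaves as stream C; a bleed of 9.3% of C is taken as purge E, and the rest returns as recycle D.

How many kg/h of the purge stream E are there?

N2 enters only via A and leaves only via the purge: 640.2×0.203 = 0.093×(N2 in C), and the separator passes all N2, so N2 in G = N2 in C = 1397.4 kg/h.
CO2 in G: m_A = 640.2×0.797 + (1−0.093)·(1−0.666)·m_A, so m_A = 510.24/0.6971 = 731.99 kg/h.
C = (1−0.666)×731.99 + 1397.4 = 1641.9 kg/h.
Purge E = 0.093×1641.9 = 152.7 kg/h.

152.7 kg/h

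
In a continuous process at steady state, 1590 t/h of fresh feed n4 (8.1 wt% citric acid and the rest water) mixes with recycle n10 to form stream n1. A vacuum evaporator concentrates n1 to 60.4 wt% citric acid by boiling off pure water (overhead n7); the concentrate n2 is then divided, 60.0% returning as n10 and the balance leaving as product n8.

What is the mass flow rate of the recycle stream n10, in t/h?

Overall citric acid balance (none leaves overhead): citric acid in fresh feed = citric acid in product, i.e. 1590×0.081 = (1−0.600)·n2·0.604.
n2 = 128.79/(0.604×0.400) = 533.07 t/h.
Recycle n10 = 0.600×533.07 = 319.84 t/h.

319.8 t/h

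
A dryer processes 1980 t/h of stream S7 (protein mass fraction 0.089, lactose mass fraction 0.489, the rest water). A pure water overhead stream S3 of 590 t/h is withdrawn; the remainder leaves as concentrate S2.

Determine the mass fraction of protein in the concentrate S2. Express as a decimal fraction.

protein is not removed: 1980×0.089 = 176.22 t/h of protein enters S2.
Concentrate = 1980 − 590 = 1390 t/h.
Mass fraction = 176.22/1390 = 0.127.

0.127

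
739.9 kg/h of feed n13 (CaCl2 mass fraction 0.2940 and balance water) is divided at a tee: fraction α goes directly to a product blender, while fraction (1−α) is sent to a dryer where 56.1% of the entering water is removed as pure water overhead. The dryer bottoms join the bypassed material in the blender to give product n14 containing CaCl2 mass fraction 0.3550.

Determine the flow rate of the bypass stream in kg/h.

All 739.9×0.294 = 217.53 kg/h of CaCl2 reaches n14, so n14 = 217.53/0.355 = 612.76 kg/h and vapour = 127.14 kg/h.
The evaporator receives (1−α)·739.9 of feed at 0.706 water and removes 0.561 of that water:
0.561×0.706×(1−α)×739.9 = 127.14
(1−α) = 127.14/293.05 = 0.4338;  α = 0.5662.
Bypass flow = 0.5662×739.9 = 418.9 kg/h.

418.9 kg/h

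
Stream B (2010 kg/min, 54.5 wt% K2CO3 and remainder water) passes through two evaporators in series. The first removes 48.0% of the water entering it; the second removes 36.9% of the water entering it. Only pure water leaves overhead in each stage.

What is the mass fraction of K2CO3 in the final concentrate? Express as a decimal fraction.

water in feed = 2010×0.455 = 914.55 kg/min.
After stage 1: water left = (1−0.480)×914.55 = 475.57; stream total = 1571 kg/min.
After stage 2: water left = (1−0.369)×475.57 = 300.08; final concentrate = 1395.5 kg/min.
K2CO3 fraction = 1095.5/1395.5 = 0.785.

0.785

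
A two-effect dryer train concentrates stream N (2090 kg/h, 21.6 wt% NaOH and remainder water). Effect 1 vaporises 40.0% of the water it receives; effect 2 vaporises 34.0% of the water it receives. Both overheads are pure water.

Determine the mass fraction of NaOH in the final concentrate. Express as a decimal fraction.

0.410

water in feed = 2090×0.784 = 1638.6 kg/h.
After stage 1: water left = (1−0.400)×1638.6 = 983.14; stream total = 1434.6 kg/h.
After stage 2: water left = (1−0.340)×983.14 = 648.87; final concentrate = 1100.3 kg/h.
NaOH fraction = 451.44/1100.3 = 0.410.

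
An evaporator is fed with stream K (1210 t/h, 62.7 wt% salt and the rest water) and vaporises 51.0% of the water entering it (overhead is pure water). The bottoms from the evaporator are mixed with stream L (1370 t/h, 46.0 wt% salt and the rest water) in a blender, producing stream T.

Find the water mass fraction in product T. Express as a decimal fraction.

0.409

Vapour removed = 0.510×0.373×1210 = 230.18 t/h; concentrate = 979.82 t/h.
water reaching the mixer = 221.15 (from concentrate) + 1370×0.540 = 960.95 t/h.
Product flow = 979.82 + 1370 = 2349.8 t/h; water fraction = 0.409.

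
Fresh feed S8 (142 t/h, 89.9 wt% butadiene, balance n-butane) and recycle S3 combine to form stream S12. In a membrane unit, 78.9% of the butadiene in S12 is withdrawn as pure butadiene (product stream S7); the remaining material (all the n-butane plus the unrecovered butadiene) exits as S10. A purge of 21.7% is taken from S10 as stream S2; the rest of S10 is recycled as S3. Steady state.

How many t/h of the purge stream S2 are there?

21.34 t/h

n-butane enters only via S8 and leaves only via the purge: 142×0.101 = 0.217×(n-butane in S10), and the membrane unit passes all n-butane, so n-butane in S12 = n-butane in S10 = 66.092 t/h.
butadiene in S12: m_A = 142×0.899 + (1−0.217)·(1−0.789)·m_A, so m_A = 127.66/0.8348 = 152.92 t/h.
S10 = (1−0.789)×152.92 + 66.092 = 98.359 t/h.
Purge S2 = 0.217×98.359 = 21.344 t/h.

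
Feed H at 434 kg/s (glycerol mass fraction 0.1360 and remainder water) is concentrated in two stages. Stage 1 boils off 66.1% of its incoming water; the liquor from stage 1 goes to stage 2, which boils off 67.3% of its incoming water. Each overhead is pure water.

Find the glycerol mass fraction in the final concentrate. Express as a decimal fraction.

water in feed = 434×0.864 = 374.98 kg/s.
After stage 1: water left = (1−0.661)×374.98 = 127.12; stream total = 186.14 kg/s.
After stage 2: water left = (1−0.673)×127.12 = 41.567; final concentrate = 100.59 kg/s.
glycerol fraction = 59.024/100.59 = 0.5868.

0.5868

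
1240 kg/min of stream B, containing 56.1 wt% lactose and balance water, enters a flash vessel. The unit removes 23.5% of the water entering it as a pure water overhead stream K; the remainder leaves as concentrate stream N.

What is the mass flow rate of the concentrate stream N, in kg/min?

1112 kg/min

water entering = 1240×0.439 = 544.36 kg/min; overhead removed = 0.235×544.36 = 127.92 kg/min.
Concentrate = 1240 − 127.92 = 1112.1 kg/min.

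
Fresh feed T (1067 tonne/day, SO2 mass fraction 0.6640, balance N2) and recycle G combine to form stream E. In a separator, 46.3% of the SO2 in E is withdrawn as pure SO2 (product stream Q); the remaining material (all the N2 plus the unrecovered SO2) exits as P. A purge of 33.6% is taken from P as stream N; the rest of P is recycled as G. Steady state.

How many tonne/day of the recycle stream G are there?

N2 enters only via T and leaves only via the purge: 1067×0.336 = 0.336×(N2 in P), and the separator passes all N2, so N2 in E = N2 in P = 1067 tonne/day.
SO2 in E: m_A = 1067×0.664 + (1−0.336)·(1−0.463)·m_A, so m_A = 708.49/0.6434 = 1101.1 tonne/day.
P = (1−0.463)×1101.1 + 1067 = 1658.3 tonne/day.
Recycle G = (1−0.336)×1658.3 = 1101.1 tonne/day.

1101 tonne/day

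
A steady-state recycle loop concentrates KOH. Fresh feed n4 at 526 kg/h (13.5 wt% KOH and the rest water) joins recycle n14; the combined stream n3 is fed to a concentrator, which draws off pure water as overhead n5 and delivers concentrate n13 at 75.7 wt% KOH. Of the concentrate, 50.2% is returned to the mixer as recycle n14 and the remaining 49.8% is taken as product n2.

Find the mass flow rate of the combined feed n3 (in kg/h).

620.6 kg/h

Overall KOH balance (none leaves overhead): KOH in fresh feed = KOH in product, i.e. 526×0.135 = (1−0.502)·n13·0.757.
n13 = 71.01/(0.757×0.498) = 188.36 kg/h.
Recycle n14 = 0.502×188.36 = 94.558 kg/h.
Combined feed n3 = 526 + 94.558 = 620.56 kg/h.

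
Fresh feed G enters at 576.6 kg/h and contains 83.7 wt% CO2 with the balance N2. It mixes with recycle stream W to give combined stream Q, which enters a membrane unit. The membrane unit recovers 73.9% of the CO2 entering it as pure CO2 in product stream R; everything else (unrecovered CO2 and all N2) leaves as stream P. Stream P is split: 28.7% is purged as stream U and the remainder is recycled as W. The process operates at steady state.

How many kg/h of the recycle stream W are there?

343.8 kg/h

N2 enters only via G and leaves only via the purge: 576.6×0.163 = 0.287×(N2 in P), and the membrane unit passes all N2, so N2 in Q = N2 in P = 327.48 kg/h.
CO2 in Q: m_A = 576.6×0.837 + (1−0.287)·(1−0.739)·m_A, so m_A = 482.61/0.8139 = 592.96 kg/h.
P = (1−0.739)×592.96 + 327.48 = 482.24 kg/h.
Recycle W = (1−0.287)×482.24 = 343.84 kg/h.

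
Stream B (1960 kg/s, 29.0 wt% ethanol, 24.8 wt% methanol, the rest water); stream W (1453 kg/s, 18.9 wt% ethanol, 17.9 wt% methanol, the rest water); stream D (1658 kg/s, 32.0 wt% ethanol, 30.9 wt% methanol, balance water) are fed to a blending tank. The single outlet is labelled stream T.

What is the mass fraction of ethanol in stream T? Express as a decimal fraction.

Total flow out = 1960 + 1453 + 1658 = 5071 kg/s.
ethanol in = 1960×0.290 + 1453×0.189 + 1658×0.320 = 1373.6 kg/s.
ethanol mass fraction in T = 1373.6/5071 = 0.271.

0.271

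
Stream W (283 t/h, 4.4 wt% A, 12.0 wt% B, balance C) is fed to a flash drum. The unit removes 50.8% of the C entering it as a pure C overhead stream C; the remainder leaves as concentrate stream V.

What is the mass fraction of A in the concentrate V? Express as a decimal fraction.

0.076

A is not removed: 283×0.044 = 12.452 t/h of A enters V.
C entering = 283×0.836 = 236.59 t/h; overhead removed = 0.508×236.59 = 120.19 t/h.
Concentrate = 283 − 120.19 = 162.81 t/h.
Mass fraction = 12.452/162.81 = 0.076.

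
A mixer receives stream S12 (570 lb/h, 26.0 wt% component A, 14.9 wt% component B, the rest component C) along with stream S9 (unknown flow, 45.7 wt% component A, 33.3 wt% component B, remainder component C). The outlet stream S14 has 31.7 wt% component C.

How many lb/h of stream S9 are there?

1460 lb/h

Let S9 be the unknown flow. Total out = 570 + S9.
component C balance: 336.87 + 0.210·S9 = 0.317·(570 + S9)
(0.210 − 0.317)·S9 = 0.317×570 − 336.87 = -156.18
S9 = -156.18 / -0.107 = 1459.6 lb/h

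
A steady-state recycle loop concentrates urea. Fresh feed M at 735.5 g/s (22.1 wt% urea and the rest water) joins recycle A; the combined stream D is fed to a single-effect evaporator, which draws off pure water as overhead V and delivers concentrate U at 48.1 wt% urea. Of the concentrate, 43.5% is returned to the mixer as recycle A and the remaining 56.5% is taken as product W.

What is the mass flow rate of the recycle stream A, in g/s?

Overall urea balance (none leaves overhead): urea in fresh feed = urea in product, i.e. 735.5×0.221 = (1−0.435)·U·0.481.
U = 162.55/(0.481×0.565) = 598.11 g/s.
Recycle A = 0.435×598.11 = 260.18 g/s.

260.2 g/s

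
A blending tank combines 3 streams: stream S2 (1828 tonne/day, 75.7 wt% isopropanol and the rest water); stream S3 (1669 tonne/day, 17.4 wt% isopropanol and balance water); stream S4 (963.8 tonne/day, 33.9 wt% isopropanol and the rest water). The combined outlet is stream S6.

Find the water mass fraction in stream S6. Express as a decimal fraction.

0.5514

Total flow out = 1828 + 1669 + 963.8 = 4460.8 tonne/day.
water in = 1828×0.243 + 1669×0.826 + 963.8×0.661 = 2459.9 tonne/day.
water mass fraction in S6 = 2459.9/4460.8 = 0.5514.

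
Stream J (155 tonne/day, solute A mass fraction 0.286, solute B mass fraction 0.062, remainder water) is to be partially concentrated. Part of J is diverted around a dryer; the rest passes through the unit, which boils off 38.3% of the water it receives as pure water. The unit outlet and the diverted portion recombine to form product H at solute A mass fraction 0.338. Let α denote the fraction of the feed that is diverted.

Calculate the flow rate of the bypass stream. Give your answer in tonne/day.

All 155×0.286 = 44.33 tonne/day of solute A reaches H, so H = 44.33/0.338 = 131.15 tonne/day and vapour = 23.846 tonne/day.
The evaporator receives (1−α)·155 of feed at 0.652 water and removes 0.383 of that water:
0.383×0.652×(1−α)×155 = 23.846
(1−α) = 23.846/38.706 = 0.6161;  α = 0.3839.
Bypass flow = 0.3839×155 = 59.507 tonne/day.

59.51 tonne/day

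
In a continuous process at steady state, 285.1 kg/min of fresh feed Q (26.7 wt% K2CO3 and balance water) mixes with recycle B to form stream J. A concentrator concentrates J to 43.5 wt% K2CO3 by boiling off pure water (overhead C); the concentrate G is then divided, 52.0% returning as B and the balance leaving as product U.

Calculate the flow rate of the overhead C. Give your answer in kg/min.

110.1 kg/min

Overall K2CO3 balance (none leaves overhead): K2CO3 in fresh feed = K2CO3 in product, i.e. 285.1×0.267 = (1−0.520)·G·0.435.
G = 76.122/(0.435×0.480) = 364.57 kg/min.
Recycle B = 0.520×364.57 = 189.58 kg/min.
Combined feed J = 285.1 + 189.58 = 474.68 kg/min.
Overhead C = J − G = 474.68 − 364.57 = 110.11 kg/min.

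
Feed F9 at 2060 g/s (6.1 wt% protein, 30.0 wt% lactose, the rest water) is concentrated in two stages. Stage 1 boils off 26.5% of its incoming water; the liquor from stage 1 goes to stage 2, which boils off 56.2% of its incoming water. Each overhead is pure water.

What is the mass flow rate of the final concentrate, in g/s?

water in feed = 2060×0.639 = 1316.3 g/s.
After stage 1: water left = (1−0.265)×1316.3 = 967.51; stream total = 1711.2 g/s.
After stage 2: water left = (1−0.562)×967.51 = 423.77; final concentrate = 1167.4 g/s.

1167 g/s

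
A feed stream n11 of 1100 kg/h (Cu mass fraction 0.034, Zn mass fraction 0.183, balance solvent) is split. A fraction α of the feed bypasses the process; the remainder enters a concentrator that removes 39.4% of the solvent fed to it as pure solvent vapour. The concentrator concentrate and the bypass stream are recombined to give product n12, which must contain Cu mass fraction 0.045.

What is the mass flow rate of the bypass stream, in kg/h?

All 1100×0.034 = 37.4 kg/h of Cu reaches n12, so n12 = 37.4/0.045 = 831.11 kg/h and vapour = 268.89 kg/h.
The evaporator receives (1−α)·1100 of feed at 0.783 solvent and removes 0.394 of that solvent:
0.394×0.783×(1−α)×1100 = 268.89
(1−α) = 268.89/339.35 = 0.7924;  α = 0.2076.
Bypass flow = 0.2076×1100 = 228.4 kg/h.

228.4 kg/h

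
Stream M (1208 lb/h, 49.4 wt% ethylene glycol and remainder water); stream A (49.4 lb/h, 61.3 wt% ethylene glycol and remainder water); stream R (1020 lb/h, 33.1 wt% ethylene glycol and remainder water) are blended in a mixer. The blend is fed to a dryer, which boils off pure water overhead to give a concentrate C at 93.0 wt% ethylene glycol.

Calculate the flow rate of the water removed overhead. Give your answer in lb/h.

ethylene glycol entering = 1208×0.494 + 49.4×0.613 + 1020×0.331 = 964.65 lb/h.
All ethylene glycol reports to C, so C = 964.65/0.930 = 1037.3 lb/h.
Total feed = 2277.4 lb/h; overhead = 2277.4 − 1037.3 = 1240.1 lb/h.

1240 lb/h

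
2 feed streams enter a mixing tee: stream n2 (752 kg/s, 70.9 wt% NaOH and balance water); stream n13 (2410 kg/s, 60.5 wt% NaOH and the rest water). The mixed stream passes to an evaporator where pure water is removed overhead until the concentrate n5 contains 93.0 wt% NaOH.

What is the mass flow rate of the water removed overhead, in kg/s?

NaOH entering = 752×0.709 + 2410×0.605 = 1991.2 kg/s.
All NaOH reports to n5, so n5 = 1991.2/0.930 = 2141.1 kg/s.
Total feed = 3162 kg/s; overhead = 3162 − 2141.1 = 1020.9 kg/s.

1021 kg/s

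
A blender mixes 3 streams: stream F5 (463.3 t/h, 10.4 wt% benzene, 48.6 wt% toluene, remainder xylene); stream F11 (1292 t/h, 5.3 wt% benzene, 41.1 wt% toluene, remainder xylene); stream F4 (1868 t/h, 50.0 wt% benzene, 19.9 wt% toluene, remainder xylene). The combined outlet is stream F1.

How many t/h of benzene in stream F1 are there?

1051 t/h

benzene out = benzene in = 463.3×0.104 + 1292×0.053 + 1868×0.500 = 1050.7 t/h.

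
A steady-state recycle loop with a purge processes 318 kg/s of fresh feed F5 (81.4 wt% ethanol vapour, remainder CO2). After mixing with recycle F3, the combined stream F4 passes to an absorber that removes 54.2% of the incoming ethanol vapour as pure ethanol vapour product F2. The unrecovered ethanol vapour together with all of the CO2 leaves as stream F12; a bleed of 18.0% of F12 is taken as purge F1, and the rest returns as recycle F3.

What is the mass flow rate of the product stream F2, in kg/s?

ethanol vapour in F4: m_A = 318×0.814 + (1−0.180)·(1−0.542)·m_A, so m_A = 258.85/0.6244 = 414.53 kg/s.
Product F2 = 0.542×414.53 = 224.68 kg/s.

224.7 kg/s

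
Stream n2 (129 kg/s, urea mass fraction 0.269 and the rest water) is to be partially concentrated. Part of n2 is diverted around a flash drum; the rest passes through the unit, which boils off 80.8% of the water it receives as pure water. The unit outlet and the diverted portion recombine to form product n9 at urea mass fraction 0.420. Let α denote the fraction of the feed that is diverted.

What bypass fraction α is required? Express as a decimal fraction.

All 129×0.269 = 34.701 kg/s of urea reaches n9, so n9 = 34.701/0.420 = 82.621 kg/s and vapour = 46.379 kg/s.
The evaporator receives (1−α)·129 of feed at 0.731 water and removes 0.808 of that water:
0.808×0.731×(1−α)×129 = 46.379
(1−α) = 46.379/76.194 = 0.6087;  α = 0.3913.

0.391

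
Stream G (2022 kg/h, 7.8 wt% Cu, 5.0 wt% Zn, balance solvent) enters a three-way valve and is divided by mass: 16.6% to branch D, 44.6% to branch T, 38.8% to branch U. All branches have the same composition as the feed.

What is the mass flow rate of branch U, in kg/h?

784.5 kg/h

Branch U flow = 0.388×2022 = 784.54 kg/h.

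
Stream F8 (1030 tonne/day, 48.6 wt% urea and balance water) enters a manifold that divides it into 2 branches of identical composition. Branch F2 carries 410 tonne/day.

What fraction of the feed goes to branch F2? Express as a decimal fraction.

Fraction to F2 = 410/1030 = 0.3981.

0.398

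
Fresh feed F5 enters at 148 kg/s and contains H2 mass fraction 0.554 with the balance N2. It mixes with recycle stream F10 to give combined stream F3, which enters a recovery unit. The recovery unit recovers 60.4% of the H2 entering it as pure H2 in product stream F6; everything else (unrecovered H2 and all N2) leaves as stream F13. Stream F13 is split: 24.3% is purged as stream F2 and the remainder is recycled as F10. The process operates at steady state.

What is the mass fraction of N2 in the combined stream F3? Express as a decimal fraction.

0.699

N2 enters only via F5 and leaves only via the purge: 148×0.446 = 0.243×(N2 in F13), and the recovery unit passes all N2, so N2 in F3 = N2 in F13 = 271.64 kg/s.
H2 in F3: m_A = 148×0.554 + (1−0.243)·(1−0.604)·m_A, so m_A = 81.992/0.7002 = 117.09 kg/s.
F3 = 117.09 + 271.64 = 388.73 kg/s.
N2 fraction in F3 = 271.64/388.73 = 0.699.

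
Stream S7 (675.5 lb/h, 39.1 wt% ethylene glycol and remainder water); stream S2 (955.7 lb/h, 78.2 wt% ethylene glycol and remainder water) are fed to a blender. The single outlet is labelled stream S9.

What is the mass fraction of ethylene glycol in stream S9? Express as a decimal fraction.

Total flow out = 675.5 + 955.7 = 1631.2 lb/h.
ethylene glycol in = 675.5×0.391 + 955.7×0.782 = 1011.5 lb/h.
ethylene glycol mass fraction in S9 = 1011.5/1631.2 = 0.620.

0.620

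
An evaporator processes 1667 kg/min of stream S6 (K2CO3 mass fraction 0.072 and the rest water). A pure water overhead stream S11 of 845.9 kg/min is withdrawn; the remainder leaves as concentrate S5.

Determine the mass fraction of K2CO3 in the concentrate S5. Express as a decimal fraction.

K2CO3 is not removed: 1667×0.072 = 120.02 kg/min of K2CO3 enters S5.
Concentrate = 1667 − 845.9 = 821.1 kg/min.
Mass fraction = 120.02/821.1 = 0.146.

0.146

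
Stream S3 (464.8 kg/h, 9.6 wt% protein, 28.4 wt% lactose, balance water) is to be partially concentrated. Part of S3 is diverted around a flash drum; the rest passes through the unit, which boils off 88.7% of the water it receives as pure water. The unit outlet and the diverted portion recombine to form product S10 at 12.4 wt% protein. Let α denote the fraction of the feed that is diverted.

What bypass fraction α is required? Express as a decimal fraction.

0.589

All 464.8×0.096 = 44.621 kg/h of protein reaches S10, so S10 = 44.621/0.124 = 359.85 kg/h and vapour = 104.95 kg/h.
The evaporator receives (1−α)·464.8 of feed at 0.620 water and removes 0.887 of that water:
0.887×0.620×(1−α)×464.8 = 104.95
(1−α) = 104.95/255.61 = 0.4106;  α = 0.5894.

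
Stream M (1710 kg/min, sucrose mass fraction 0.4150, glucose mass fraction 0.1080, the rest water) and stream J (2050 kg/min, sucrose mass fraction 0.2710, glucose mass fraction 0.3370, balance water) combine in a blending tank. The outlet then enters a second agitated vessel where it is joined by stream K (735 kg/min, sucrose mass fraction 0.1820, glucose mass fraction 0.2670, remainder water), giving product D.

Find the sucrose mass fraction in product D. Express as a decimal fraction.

Overall, product flow = 4495 kg/min.
sucrose in = 1710×0.415 + 2050×0.271 + 735×0.182 = 1399 kg/min.
sucrose fraction in D = 0.3112.

0.3112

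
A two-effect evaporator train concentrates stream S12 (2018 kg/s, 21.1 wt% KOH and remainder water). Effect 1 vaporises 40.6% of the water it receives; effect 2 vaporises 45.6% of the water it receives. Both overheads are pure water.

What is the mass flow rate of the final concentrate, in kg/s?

940.3 kg/s

water in feed = 2018×0.789 = 1592.2 kg/s.
After stage 1: water left = (1−0.406)×1592.2 = 945.77; stream total = 1371.6 kg/s.
After stage 2: water left = (1−0.456)×945.77 = 514.5; final concentrate = 940.3 kg/s.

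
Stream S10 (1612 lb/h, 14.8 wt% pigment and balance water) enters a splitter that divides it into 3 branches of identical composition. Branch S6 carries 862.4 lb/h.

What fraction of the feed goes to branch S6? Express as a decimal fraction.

Fraction to S6 = 862.4/1612 = 0.5350.

0.535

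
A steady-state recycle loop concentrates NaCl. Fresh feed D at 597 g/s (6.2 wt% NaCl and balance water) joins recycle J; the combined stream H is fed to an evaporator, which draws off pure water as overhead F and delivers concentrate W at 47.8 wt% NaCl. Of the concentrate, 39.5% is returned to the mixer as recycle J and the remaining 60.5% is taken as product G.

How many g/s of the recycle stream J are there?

50.56 g/s

Overall NaCl balance (none leaves overhead): NaCl in fresh feed = NaCl in product, i.e. 597×0.062 = (1−0.395)·W·0.478.
W = 37.014/(0.478×0.605) = 127.99 g/s.
Recycle J = 0.395×127.99 = 50.557 g/s.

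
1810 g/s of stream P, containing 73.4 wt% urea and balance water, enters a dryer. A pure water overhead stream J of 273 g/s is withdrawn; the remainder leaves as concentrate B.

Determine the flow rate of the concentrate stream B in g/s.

1537 g/s

Concentrate = 1810 − 273 = 1537 g/s.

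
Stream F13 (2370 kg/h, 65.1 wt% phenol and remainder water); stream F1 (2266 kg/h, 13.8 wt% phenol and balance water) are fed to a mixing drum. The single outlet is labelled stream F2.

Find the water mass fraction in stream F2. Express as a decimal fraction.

0.600

Total flow out = 2370 + 2266 = 4636 kg/h.
water in = 2370×0.349 + 2266×0.862 = 2780.4 kg/h.
water mass fraction in F2 = 2780.4/4636 = 0.600.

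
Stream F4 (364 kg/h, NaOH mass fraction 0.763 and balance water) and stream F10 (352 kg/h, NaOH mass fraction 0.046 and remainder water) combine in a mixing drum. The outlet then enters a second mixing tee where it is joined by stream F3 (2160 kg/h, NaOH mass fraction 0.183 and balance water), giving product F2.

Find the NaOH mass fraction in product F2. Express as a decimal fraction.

0.240

Overall, product flow = 2876 kg/h.
NaOH in = 364×0.763 + 352×0.046 + 2160×0.183 = 689.2 kg/h.
NaOH fraction in F2 = 0.240.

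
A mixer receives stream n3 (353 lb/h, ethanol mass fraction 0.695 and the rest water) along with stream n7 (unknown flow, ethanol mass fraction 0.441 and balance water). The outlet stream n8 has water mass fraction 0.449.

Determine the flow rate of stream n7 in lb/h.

Let n7 be the unknown flow. Total out = 353 + n7.
water balance: 107.66 + 0.559·n7 = 0.449·(353 + n7)
(0.559 − 0.449)·n7 = 0.449×353 − 107.66 = 50.832
n7 = 50.832 / 0.110 = 462.11 lb/h

462.1 lb/h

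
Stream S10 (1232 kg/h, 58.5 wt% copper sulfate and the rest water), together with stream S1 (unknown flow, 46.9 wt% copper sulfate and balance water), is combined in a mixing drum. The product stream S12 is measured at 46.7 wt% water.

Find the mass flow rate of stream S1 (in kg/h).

Let S1 be the unknown flow. Total out = 1232 + S1.
water balance: 511.28 + 0.531·S1 = 0.467·(1232 + S1)
(0.531 − 0.467)·S1 = 0.467×1232 − 511.28 = 64.064
S1 = 64.064 / 0.064 = 1001 kg/h

1001 kg/h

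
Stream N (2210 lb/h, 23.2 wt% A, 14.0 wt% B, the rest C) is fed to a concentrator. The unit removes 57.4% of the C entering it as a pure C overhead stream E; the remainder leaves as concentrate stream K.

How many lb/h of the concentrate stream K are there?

1413 lb/h

C entering = 2210×0.628 = 1387.9 lb/h; overhead removed = 0.574×1387.9 = 796.64 lb/h.
Concentrate = 2210 − 796.64 = 1413.4 lb/h.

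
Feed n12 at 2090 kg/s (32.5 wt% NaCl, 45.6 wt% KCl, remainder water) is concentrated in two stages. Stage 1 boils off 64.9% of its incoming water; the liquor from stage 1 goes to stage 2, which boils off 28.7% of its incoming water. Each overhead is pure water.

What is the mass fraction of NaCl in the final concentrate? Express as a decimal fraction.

water in feed = 2090×0.219 = 457.71 kg/s.
After stage 1: water left = (1−0.649)×457.71 = 160.66; stream total = 1792.9 kg/s.
After stage 2: water left = (1−0.287)×160.66 = 114.55; final concentrate = 1746.8 kg/s.
NaCl fraction = 679.25/1746.8 = 0.389.

0.389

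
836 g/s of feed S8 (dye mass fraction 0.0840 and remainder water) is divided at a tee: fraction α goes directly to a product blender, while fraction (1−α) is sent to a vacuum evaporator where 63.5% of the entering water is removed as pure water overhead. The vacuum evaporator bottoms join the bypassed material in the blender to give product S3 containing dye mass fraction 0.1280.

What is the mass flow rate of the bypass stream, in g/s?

341.9 g/s

All 836×0.084 = 70.224 g/s of dye reaches S3, so S3 = 70.224/0.128 = 548.62 g/s and vapour = 287.38 g/s.
The evaporator receives (1−α)·836 of feed at 0.916 water and removes 0.635 of that water:
0.635×0.916×(1−α)×836 = 287.38
(1−α) = 287.38/486.27 = 0.5910;  α = 0.4090.
Bypass flow = 0.4090×836 = 341.94 g/s.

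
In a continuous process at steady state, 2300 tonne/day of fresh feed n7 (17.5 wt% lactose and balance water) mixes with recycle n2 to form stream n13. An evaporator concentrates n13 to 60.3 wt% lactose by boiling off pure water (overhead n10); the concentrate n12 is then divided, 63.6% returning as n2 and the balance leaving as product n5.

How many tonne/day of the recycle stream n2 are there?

1166 tonne/day

Overall lactose balance (none leaves overhead): lactose in fresh feed = lactose in product, i.e. 2300×0.175 = (1−0.636)·n12·0.603.
n12 = 402.5/(0.603×0.364) = 1833.8 tonne/day.
Recycle n2 = 0.636×1833.8 = 1166.3 tonne/day.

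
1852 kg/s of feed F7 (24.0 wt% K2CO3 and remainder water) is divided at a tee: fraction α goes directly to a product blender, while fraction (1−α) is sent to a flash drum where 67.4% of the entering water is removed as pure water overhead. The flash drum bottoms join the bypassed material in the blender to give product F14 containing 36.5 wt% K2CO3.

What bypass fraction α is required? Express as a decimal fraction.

All 1852×0.240 = 444.48 kg/s of K2CO3 reaches F14, so F14 = 444.48/0.365 = 1217.8 kg/s and vapour = 634.25 kg/s.
The evaporator receives (1−α)·1852 of feed at 0.760 water and removes 0.674 of that water:
0.674×0.760×(1−α)×1852 = 634.25
(1−α) = 634.25/948.67 = 0.6686;  α = 0.3314.

0.331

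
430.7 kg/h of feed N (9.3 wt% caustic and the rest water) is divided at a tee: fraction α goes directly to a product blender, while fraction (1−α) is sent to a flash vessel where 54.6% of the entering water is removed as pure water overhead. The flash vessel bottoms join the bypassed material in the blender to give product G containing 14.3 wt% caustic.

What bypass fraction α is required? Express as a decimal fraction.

All 430.7×0.093 = 40.055 kg/h of caustic reaches G, so G = 40.055/0.143 = 280.11 kg/h and vapour = 150.59 kg/h.
The evaporator receives (1−α)·430.7 of feed at 0.907 water and removes 0.546 of that water:
0.546×0.907×(1−α)×430.7 = 150.59
(1−α) = 150.59/213.29 = 0.7060;  α = 0.2940.

0.294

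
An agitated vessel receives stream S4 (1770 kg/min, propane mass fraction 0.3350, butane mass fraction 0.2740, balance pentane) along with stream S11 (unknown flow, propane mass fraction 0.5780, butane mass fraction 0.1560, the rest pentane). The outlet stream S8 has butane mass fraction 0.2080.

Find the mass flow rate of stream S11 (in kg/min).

Let S11 be the unknown flow. Total out = 1770 + S11.
butane balance: 484.98 + 0.156·S11 = 0.208·(1770 + S11)
(0.156 − 0.208)·S11 = 0.208×1770 − 484.98 = -116.82
S11 = -116.82 / -0.052 = 2246.5 kg/min

2247 kg/min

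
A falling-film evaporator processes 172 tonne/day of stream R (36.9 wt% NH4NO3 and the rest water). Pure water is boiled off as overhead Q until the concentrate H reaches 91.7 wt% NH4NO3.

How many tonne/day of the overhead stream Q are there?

102.8 tonne/day

NH4NO3 is conserved: 172×0.369 = 63.468 tonne/day all reports to the concentrate.
Concentrate = 63.468/(target fraction) = 69.213 tonne/day.
Overhead = 172 − 69.213 = 102.79 tonne/day.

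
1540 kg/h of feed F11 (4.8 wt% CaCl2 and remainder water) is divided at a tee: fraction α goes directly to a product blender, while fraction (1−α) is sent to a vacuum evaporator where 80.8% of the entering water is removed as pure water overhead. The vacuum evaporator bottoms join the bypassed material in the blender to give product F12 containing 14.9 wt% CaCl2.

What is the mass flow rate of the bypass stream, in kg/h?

All 1540×0.048 = 73.92 kg/h of CaCl2 reaches F12, so F12 = 73.92/0.149 = 496.11 kg/h and vapour = 1043.9 kg/h.
The evaporator receives (1−α)·1540 of feed at 0.952 water and removes 0.808 of that water:
0.808×0.952×(1−α)×1540 = 1043.9
(1−α) = 1043.9/1184.6 = 0.8812;  α = 0.1188.
Bypass flow = 0.1188×1540 = 182.91 kg/h.

182.9 kg/h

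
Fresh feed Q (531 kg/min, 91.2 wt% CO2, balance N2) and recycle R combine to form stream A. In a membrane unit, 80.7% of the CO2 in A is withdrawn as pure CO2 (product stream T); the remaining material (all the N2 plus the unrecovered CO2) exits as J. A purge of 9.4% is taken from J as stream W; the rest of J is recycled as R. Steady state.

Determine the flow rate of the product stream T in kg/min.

473.6 kg/min

CO2 in A: m_A = 531×0.912 + (1−0.094)·(1−0.807)·m_A, so m_A = 484.27/0.8251 = 586.9 kg/min.
Product T = 0.807×586.9 = 473.62 kg/min.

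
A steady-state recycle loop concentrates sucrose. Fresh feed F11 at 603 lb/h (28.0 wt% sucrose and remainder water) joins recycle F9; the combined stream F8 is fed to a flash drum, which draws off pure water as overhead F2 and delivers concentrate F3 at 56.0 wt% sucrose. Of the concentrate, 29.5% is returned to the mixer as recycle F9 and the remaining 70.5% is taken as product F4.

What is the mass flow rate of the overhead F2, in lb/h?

301.5 lb/h

Overall sucrose balance (none leaves overhead): sucrose in fresh feed = sucrose in product, i.e. 603×0.280 = (1−0.295)·F3·0.560.
F3 = 168.84/(0.560×0.705) = 427.66 lb/h.
Recycle F9 = 0.295×427.66 = 126.16 lb/h.
Combined feed F8 = 603 + 126.16 = 729.16 lb/h.
Overhead F2 = F8 − F3 = 729.16 − 427.66 = 301.5 lb/h.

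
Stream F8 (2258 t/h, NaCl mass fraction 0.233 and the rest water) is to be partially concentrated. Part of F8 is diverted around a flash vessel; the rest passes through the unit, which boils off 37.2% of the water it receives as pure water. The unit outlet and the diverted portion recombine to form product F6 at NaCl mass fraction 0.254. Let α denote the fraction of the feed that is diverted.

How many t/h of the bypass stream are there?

1604 t/h

All 2258×0.233 = 526.11 t/h of NaCl reaches F6, so F6 = 526.11/0.254 = 2071.3 t/h and vapour = 186.69 t/h.
The evaporator receives (1−α)·2258 of feed at 0.767 water and removes 0.372 of that water:
0.372×0.767×(1−α)×2258 = 186.69
(1−α) = 186.69/644.26 = 0.2898;  α = 0.7102.
Bypass flow = 0.7102×2258 = 1603.7 t/h.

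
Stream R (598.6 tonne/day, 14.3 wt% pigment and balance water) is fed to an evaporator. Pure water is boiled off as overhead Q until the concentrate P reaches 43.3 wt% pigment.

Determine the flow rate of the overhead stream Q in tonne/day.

pigment is conserved: 598.6×0.143 = 85.6 tonne/day all reports to the concentrate.
Concentrate = 85.6/(target fraction) = 197.69 tonne/day.
Overhead = 598.6 − 197.69 = 400.91 tonne/day.

400.9 tonne/day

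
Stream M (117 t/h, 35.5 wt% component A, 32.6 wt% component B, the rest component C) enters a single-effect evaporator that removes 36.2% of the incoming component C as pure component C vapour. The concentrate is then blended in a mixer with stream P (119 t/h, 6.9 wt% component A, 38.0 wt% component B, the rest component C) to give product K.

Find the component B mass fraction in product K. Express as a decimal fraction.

Vapour removed = 0.362×0.319×117 = 13.511 t/h; concentrate = 103.49 t/h.
component B reaching the mixer = 38.142 (from concentrate) + 119×0.380 = 83.362 t/h.
Product flow = 103.49 + 119 = 222.49 t/h; component B fraction = 0.375.

0.375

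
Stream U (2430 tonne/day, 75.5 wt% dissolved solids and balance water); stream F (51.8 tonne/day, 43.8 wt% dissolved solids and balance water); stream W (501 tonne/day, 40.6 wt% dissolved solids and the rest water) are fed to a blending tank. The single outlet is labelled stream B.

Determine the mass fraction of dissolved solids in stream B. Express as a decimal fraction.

0.6909

Total flow out = 2430 + 51.8 + 501 = 2982.8 tonne/day.
dissolved solids in = 2430×0.755 + 51.8×0.438 + 501×0.406 = 2060.7 tonne/day.
dissolved solids mass fraction in B = 2060.7/2982.8 = 0.6909.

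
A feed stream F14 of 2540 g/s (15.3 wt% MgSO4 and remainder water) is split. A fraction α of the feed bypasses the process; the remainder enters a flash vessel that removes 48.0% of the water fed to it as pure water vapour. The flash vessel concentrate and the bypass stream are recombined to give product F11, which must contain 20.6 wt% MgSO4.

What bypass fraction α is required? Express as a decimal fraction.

All 2540×0.153 = 388.62 g/s of MgSO4 reaches F11, so F11 = 388.62/0.206 = 1886.5 g/s and vapour = 653.5 g/s.
The evaporator receives (1−α)·2540 of feed at 0.847 water and removes 0.480 of that water:
0.480×0.847×(1−α)×2540 = 653.5
(1−α) = 653.5/1032.7 = 0.6328;  α = 0.3672.

0.367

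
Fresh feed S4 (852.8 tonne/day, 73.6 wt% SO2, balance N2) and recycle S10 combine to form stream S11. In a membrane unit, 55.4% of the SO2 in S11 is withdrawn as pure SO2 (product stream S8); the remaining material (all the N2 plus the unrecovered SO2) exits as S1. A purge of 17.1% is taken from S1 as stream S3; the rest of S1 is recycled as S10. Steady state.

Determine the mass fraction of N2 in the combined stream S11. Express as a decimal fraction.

N2 enters only via S4 and leaves only via the purge: 852.8×0.264 = 0.171×(N2 in S1), and the membrane unit passes all N2, so N2 in S11 = N2 in S1 = 1316.6 tonne/day.
SO2 in S11: m_A = 852.8×0.736 + (1−0.171)·(1−0.554)·m_A, so m_A = 627.66/0.6303 = 995.87 tonne/day.
S11 = 995.87 + 1316.6 = 2312.5 tonne/day.
N2 fraction in S11 = 1316.6/2312.5 = 0.5693.

0.5693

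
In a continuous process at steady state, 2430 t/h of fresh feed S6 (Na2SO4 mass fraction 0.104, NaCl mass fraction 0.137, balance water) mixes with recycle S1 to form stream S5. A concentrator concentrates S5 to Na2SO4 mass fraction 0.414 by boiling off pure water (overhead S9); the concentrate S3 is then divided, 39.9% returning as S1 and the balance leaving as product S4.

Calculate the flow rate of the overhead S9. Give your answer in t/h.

1820 t/h

Overall Na2SO4 balance (none leaves overhead): Na2SO4 in fresh feed = Na2SO4 in product, i.e. 2430×0.104 = (1−0.399)·S3·0.414.
S3 = 252.72/(0.414×0.601) = 1015.7 t/h.
Recycle S1 = 0.399×1015.7 = 405.26 t/h.
Combined feed S5 = 2430 + 405.26 = 2835.3 t/h.
Overhead S9 = S5 − S3 = 2835.3 − 1015.7 = 1819.6 t/h.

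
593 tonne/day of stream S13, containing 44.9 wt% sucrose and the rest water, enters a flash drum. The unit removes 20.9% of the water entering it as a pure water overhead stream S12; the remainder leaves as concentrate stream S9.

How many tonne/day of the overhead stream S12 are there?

water entering = 593×0.551 = 326.74 tonne/day; overhead removed = 0.209×326.74 = 68.289 tonne/day.

68.29 tonne/day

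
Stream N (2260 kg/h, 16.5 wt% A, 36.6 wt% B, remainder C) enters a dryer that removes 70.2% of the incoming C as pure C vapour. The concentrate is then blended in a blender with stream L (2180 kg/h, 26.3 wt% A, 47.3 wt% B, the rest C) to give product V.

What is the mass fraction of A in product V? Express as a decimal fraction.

0.2560

Vapour removed = 0.702×0.469×2260 = 744.08 kg/h; concentrate = 1515.9 kg/h.
A reaching the mixer = 372.9 (from concentrate) + 2180×0.263 = 946.24 kg/h.
Product flow = 1515.9 + 2180 = 3695.9 kg/h; A fraction = 0.2560.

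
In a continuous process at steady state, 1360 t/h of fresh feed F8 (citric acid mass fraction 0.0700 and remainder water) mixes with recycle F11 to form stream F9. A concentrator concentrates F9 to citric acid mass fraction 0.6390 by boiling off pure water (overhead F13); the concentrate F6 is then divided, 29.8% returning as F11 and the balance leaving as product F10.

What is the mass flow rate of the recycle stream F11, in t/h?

63.24 t/h

Overall citric acid balance (none leaves overhead): citric acid in fresh feed = citric acid in product, i.e. 1360×0.070 = (1−0.298)·F6·0.639.
F6 = 95.2/(0.639×0.702) = 212.23 t/h.
Recycle F11 = 0.298×212.23 = 63.243 t/h.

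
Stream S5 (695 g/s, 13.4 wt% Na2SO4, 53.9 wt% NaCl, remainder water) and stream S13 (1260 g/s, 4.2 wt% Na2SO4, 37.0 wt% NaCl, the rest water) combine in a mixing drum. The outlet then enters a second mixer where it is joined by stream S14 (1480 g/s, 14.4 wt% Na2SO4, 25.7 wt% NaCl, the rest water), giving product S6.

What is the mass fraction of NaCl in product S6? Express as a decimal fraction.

Overall, product flow = 3435 g/s.
NaCl in = 695×0.539 + 1260×0.370 + 1480×0.257 = 1221.2 g/s.
NaCl fraction in S6 = 0.356.

0.356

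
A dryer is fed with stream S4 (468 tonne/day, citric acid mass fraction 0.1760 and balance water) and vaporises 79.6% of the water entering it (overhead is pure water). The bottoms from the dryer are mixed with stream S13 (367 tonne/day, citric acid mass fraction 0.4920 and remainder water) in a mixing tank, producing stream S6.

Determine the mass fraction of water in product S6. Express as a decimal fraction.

Vapour removed = 0.796×0.824×468 = 306.96 tonne/day; concentrate = 161.04 tonne/day.
water reaching the mixer = 78.669 (from concentrate) + 367×0.508 = 265.1 tonne/day.
Product flow = 161.04 + 367 = 528.04 tonne/day; water fraction = 0.5021.

0.5021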